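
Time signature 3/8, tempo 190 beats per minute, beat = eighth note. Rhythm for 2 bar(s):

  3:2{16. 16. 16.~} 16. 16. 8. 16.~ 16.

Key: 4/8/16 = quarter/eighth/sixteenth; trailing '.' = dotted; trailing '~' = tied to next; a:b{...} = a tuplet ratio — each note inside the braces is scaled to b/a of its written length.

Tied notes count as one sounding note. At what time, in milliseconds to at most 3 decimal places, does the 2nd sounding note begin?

1. 0.0ms @ 0 + 157.895ms (1/2)
2. 157.895ms @ 1/2 + 157.895ms (1/2)
3. 315.789ms @ 1 + 394.737ms (5/4)
4. 710.526ms @ 9/4 + 236.842ms (3/4)
5. 947.368ms @ 3 + 473.684ms (3/2)
6. 1421.053ms @ 9/2 + 473.684ms (3/2)

note 2 onset = 1/2b = 157.895ms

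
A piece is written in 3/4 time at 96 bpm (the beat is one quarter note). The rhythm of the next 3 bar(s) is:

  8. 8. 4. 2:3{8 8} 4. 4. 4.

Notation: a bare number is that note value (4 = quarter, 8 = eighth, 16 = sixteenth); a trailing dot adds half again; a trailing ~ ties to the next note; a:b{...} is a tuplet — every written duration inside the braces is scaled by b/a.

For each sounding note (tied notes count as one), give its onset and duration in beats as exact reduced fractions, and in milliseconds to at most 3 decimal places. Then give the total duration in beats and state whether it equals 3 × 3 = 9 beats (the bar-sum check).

1) 0.0ms=0b +468.75ms=3/4b
2) 468.75ms=3/4b +468.75ms=3/4b
3) 937.5ms=3/2b +937.5ms=3/2b
4) 1875.0ms=3b +468.75ms=3/4b
5) 2343.75ms=15/4b +468.75ms=3/4b
6) 2812.5ms=9/2b +937.5ms=3/2b
7) 3750.0ms=6b +937.5ms=3/2b
8) 4687.5ms=15/2b +937.5ms=3/2b
Σ=9b of 9 (96bpm 3/4) — PASS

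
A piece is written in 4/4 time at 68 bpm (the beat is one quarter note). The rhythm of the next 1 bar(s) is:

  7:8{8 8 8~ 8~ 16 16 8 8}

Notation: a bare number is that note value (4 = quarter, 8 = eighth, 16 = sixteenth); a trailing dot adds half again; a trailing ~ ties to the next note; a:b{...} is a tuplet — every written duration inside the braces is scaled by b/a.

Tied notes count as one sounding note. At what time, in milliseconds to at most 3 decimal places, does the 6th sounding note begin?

note 6 onset = 24/7b = 3025.21ms

1. 0.0ms @ 0 + 504.202ms (4/7)
2. 504.202ms @ 4/7 + 504.202ms (4/7)
3. 1008.403ms @ 8/7 + 1260.504ms (10/7)
4. 2268.908ms @ 18/7 + 252.101ms (2/7)
5. 2521.008ms @ 20/7 + 504.202ms (4/7)
6. 3025.21ms @ 24/7 + 504.202ms (4/7)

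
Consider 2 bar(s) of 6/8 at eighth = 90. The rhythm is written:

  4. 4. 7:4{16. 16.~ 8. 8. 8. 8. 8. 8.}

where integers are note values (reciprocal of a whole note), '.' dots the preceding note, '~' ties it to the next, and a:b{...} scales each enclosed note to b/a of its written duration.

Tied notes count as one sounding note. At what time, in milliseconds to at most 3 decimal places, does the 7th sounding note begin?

1. 0.0ms @ 0 + 2000.0ms (3)
2. 2000.0ms @ 3 + 2000.0ms (3)
3. 4000.0ms @ 6 + 285.714ms (3/7)
4. 4285.714ms @ 45/7 + 857.143ms (9/7)
5. 5142.857ms @ 54/7 + 571.429ms (6/7)
6. 5714.286ms @ 60/7 + 571.429ms (6/7)
7. 6285.714ms @ 66/7 + 571.429ms (6/7)
8. 6857.143ms @ 72/7 + 571.429ms (6/7)
9. 7428.571ms @ 78/7 + 571.429ms (6/7)

note 7 onset = 66/7b = 6285.714ms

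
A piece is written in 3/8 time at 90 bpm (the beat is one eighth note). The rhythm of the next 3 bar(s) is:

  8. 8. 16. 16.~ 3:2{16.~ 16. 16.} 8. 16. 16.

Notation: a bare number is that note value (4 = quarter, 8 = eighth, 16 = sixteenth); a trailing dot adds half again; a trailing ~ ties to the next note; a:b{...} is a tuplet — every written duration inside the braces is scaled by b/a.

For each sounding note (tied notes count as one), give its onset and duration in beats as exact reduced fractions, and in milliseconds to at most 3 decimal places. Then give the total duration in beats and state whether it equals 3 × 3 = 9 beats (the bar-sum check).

1) 0.0ms=0b +1000.0ms=3/2b
2) 1000.0ms=3/2b +1000.0ms=3/2b
3) 2000.0ms=3b +500.0ms=3/4b
4) 2500.0ms=15/4b +1166.667ms=7/4b
5) 3666.667ms=11/2b +333.333ms=1/2b
6) 4000.0ms=6b +1000.0ms=3/2b
7) 5000.0ms=15/2b +500.0ms=3/4b
8) 5500.0ms=33/4b +500.0ms=3/4b
Σ=9b of 9 (90bpm 3/8) — PASS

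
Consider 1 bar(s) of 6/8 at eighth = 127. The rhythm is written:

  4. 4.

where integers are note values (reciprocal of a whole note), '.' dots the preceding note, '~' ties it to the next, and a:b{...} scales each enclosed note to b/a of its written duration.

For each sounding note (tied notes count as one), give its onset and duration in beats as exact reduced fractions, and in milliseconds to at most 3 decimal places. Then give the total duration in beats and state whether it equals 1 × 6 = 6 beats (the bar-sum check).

1) 0.0ms=0b +1417.323ms=3b
2) 1417.323ms=3b +1417.323ms=3b
Σ=6b of 6 (127bpm 6/8) — PASS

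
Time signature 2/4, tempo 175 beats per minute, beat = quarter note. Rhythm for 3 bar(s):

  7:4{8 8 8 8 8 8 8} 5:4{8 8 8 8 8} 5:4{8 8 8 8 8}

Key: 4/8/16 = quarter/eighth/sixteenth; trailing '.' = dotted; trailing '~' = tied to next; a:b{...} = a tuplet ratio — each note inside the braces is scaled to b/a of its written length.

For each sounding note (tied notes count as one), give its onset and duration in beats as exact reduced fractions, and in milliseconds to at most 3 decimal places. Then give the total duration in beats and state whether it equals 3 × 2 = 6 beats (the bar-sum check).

1) 0.0ms=0b +97.959ms=2/7b
2) 97.959ms=2/7b +97.959ms=2/7b
3) 195.918ms=4/7b +97.959ms=2/7b
4) 293.878ms=6/7b +97.959ms=2/7b
5) 391.837ms=8/7b +97.959ms=2/7b
6) 489.796ms=10/7b +97.959ms=2/7b
7) 587.755ms=12/7b +97.959ms=2/7b
8) 685.714ms=2b +137.143ms=2/5b
9) 822.857ms=12/5b +137.143ms=2/5b
10) 960.0ms=14/5b +137.143ms=2/5b
11) 1097.143ms=16/5b +137.143ms=2/5b
12) 1234.286ms=18/5b +137.143ms=2/5b
13) 1371.429ms=4b +137.143ms=2/5b
14) 1508.571ms=22/5b +137.143ms=2/5b
15) 1645.714ms=24/5b +137.143ms=2/5b
16) 1782.857ms=26/5b +137.143ms=2/5b
17) 1920.0ms=28/5b +137.143ms=2/5b
Σ=6b of 6 (175bpm 2/4) — PASS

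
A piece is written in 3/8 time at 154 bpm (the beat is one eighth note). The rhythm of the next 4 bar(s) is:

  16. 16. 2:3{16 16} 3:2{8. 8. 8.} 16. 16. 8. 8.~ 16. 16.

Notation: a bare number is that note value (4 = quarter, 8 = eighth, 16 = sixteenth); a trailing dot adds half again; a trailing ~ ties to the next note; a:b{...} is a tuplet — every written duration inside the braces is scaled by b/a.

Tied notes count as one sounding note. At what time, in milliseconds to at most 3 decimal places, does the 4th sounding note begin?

note 4 onset = 9/4b = 876.623ms

1. 0.0ms @ 0 + 292.208ms (3/4)
2. 292.208ms @ 3/4 + 292.208ms (3/4)
3. 584.416ms @ 3/2 + 292.208ms (3/4)
4. 876.623ms @ 9/4 + 292.208ms (3/4)
5. 1168.831ms @ 3 + 389.61ms (1)
6. 1558.442ms @ 4 + 389.61ms (1)
7. 1948.052ms @ 5 + 389.61ms (1)
8. 2337.662ms @ 6 + 292.208ms (3/4)
9. 2629.87ms @ 27/4 + 292.208ms (3/4)
10. 2922.078ms @ 15/2 + 584.416ms (3/2)
11. 3506.494ms @ 9 + 876.623ms (9/4)
12. 4383.117ms @ 45/4 + 292.208ms (3/4)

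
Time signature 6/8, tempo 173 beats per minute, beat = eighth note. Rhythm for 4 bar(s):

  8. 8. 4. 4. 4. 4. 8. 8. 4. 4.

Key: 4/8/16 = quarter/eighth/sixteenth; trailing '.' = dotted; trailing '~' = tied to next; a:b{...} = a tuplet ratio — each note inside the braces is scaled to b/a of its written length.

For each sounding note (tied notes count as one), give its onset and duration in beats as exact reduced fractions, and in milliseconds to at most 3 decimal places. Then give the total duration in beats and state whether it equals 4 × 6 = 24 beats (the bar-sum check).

1) 0.0ms=0b +520.231ms=3/2b
2) 520.231ms=3/2b +520.231ms=3/2b
3) 1040.462ms=3b +1040.462ms=3b
4) 2080.925ms=6b +1040.462ms=3b
5) 3121.387ms=9b +1040.462ms=3b
6) 4161.85ms=12b +1040.462ms=3b
7) 5202.312ms=15b +520.231ms=3/2b
8) 5722.543ms=33/2b +520.231ms=3/2b
9) 6242.775ms=18b +1040.462ms=3b
10) 7283.237ms=21b +1040.462ms=3b
Σ=24b of 24 (173bpm 6/8) — PASS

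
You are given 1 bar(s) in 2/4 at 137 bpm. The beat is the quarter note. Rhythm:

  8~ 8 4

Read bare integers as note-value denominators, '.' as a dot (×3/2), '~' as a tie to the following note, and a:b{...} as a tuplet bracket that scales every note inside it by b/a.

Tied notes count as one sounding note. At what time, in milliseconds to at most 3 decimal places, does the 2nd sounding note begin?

1. 0.0ms @ 0 + 437.956ms (1)
2. 437.956ms @ 1 + 437.956ms (1)

note 2 onset = 1b = 437.956ms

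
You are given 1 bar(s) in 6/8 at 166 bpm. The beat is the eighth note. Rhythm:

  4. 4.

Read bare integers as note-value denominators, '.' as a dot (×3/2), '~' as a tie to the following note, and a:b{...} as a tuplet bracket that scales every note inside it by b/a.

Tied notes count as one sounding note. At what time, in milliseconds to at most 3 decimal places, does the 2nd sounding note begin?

1. 0.0ms @ 0 + 1084.337ms (3)
2. 1084.337ms @ 3 + 1084.337ms (3)

note 2 onset = 3b = 1084.337ms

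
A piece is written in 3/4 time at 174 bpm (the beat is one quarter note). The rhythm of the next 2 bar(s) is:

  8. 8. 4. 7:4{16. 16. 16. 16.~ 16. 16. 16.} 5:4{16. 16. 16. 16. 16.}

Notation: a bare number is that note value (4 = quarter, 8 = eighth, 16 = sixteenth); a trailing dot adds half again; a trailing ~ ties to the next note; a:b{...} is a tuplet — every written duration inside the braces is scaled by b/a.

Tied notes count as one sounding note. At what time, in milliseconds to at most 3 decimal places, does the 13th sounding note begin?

1. 0.0ms @ 0 + 258.621ms (3/4)
2. 258.621ms @ 3/4 + 258.621ms (3/4)
3. 517.241ms @ 3/2 + 517.241ms (3/2)
4. 1034.483ms @ 3 + 73.892ms (3/14)
5. 1108.374ms @ 45/14 + 73.892ms (3/14)
6. 1182.266ms @ 24/7 + 73.892ms (3/14)
7. 1256.158ms @ 51/14 + 147.783ms (3/7)
8. 1403.941ms @ 57/14 + 73.892ms (3/14)
9. 1477.833ms @ 30/7 + 73.892ms (3/14)
10. 1551.724ms @ 9/2 + 103.448ms (3/10)
11. 1655.172ms @ 24/5 + 103.448ms (3/10)
12. 1758.621ms @ 51/10 + 103.448ms (3/10)
13. 1862.069ms @ 27/5 + 103.448ms (3/10)
14. 1965.517ms @ 57/10 + 103.448ms (3/10)

note 13 onset = 27/5b = 1862.069ms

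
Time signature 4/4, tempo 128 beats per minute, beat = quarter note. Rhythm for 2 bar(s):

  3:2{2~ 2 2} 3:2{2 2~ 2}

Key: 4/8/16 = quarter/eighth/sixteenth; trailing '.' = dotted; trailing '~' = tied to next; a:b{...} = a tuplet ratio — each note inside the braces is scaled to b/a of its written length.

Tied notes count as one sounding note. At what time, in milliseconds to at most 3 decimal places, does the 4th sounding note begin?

note 4 onset = 16/3b = 2500.0ms

1. 0.0ms @ 0 + 1250.0ms (8/3)
2. 1250.0ms @ 8/3 + 625.0ms (4/3)
3. 1875.0ms @ 4 + 625.0ms (4/3)
4. 2500.0ms @ 16/3 + 1250.0ms (8/3)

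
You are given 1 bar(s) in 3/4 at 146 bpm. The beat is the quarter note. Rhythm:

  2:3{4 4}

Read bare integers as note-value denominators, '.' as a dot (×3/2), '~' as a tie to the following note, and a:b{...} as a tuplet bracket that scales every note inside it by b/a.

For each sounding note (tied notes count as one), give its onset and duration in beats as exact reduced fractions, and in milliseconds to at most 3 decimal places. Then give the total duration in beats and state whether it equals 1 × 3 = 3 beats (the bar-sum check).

1) 0.0ms=0b +616.438ms=3/2b
2) 616.438ms=3/2b +616.438ms=3/2b
Σ=3b of 3 (146bpm 3/4) — PASS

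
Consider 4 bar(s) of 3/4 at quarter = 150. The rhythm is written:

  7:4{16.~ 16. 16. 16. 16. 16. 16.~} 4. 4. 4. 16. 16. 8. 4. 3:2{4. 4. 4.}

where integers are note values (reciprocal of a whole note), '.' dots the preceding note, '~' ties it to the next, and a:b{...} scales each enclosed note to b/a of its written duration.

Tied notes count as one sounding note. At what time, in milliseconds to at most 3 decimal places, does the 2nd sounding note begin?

1. 0.0ms @ 0 + 171.429ms (3/7)
2. 171.429ms @ 3/7 + 85.714ms (3/14)
3. 257.143ms @ 9/14 + 85.714ms (3/14)
4. 342.857ms @ 6/7 + 85.714ms (3/14)
5. 428.571ms @ 15/14 + 85.714ms (3/14)
6. 514.286ms @ 9/7 + 685.714ms (12/7)
7. 1200.0ms @ 3 + 600.0ms (3/2)
8. 1800.0ms @ 9/2 + 600.0ms (3/2)
9. 2400.0ms @ 6 + 150.0ms (3/8)
10. 2550.0ms @ 51/8 + 150.0ms (3/8)
11. 2700.0ms @ 27/4 + 300.0ms (3/4)
12. 3000.0ms @ 15/2 + 600.0ms (3/2)
13. 3600.0ms @ 9 + 400.0ms (1)
14. 4000.0ms @ 10 + 400.0ms (1)
15. 4400.0ms @ 11 + 400.0ms (1)

note 2 onset = 3/7b = 171.429ms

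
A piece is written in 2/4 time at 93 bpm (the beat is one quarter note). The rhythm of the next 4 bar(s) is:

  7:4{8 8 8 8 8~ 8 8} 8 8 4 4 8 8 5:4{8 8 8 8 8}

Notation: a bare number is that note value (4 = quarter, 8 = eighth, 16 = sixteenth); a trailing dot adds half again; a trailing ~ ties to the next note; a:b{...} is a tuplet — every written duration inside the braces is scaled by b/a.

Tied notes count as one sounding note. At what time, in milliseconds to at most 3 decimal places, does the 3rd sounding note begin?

1. 0.0ms @ 0 + 184.332ms (2/7)
2. 184.332ms @ 2/7 + 184.332ms (2/7)
3. 368.664ms @ 4/7 + 184.332ms (2/7)
4. 552.995ms @ 6/7 + 184.332ms (2/7)
5. 737.327ms @ 8/7 + 368.664ms (4/7)
6. 1105.991ms @ 12/7 + 184.332ms (2/7)
7. 1290.323ms @ 2 + 322.581ms (1/2)
8. 1612.903ms @ 5/2 + 322.581ms (1/2)
9. 1935.484ms @ 3 + 645.161ms (1)
10. 2580.645ms @ 4 + 645.161ms (1)
11. 3225.806ms @ 5 + 322.581ms (1/2)
12. 3548.387ms @ 11/2 + 322.581ms (1/2)
13. 3870.968ms @ 6 + 258.065ms (2/5)
14. 4129.032ms @ 32/5 + 258.065ms (2/5)
15. 4387.097ms @ 34/5 + 258.065ms (2/5)
16. 4645.161ms @ 36/5 + 258.065ms (2/5)
17. 4903.226ms @ 38/5 + 258.065ms (2/5)

note 3 onset = 4/7b = 368.664ms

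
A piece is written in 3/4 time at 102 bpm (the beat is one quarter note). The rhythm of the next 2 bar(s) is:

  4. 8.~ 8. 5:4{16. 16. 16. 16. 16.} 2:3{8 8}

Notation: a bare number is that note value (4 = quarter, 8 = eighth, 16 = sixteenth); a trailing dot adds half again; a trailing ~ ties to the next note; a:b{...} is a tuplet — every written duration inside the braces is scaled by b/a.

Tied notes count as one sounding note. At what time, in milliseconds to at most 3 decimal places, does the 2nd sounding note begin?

1. 0.0ms @ 0 + 882.353ms (3/2)
2. 882.353ms @ 3/2 + 882.353ms (3/2)
3. 1764.706ms @ 3 + 176.471ms (3/10)
4. 1941.176ms @ 33/10 + 176.471ms (3/10)
5. 2117.647ms @ 18/5 + 176.471ms (3/10)
6. 2294.118ms @ 39/10 + 176.471ms (3/10)
7. 2470.588ms @ 21/5 + 176.471ms (3/10)
8. 2647.059ms @ 9/2 + 441.176ms (3/4)
9. 3088.235ms @ 21/4 + 441.176ms (3/4)

note 2 onset = 3/2b = 882.353ms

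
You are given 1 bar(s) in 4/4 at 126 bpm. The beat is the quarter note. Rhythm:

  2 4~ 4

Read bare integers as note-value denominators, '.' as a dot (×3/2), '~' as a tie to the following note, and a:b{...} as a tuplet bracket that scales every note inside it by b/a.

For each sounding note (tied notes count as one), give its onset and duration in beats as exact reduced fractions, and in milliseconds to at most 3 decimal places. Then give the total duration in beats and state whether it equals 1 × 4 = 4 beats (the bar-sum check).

1) 0.0ms=0b +952.381ms=2b
2) 952.381ms=2b +952.381ms=2b
Σ=4b of 4 (126bpm 4/4) — PASS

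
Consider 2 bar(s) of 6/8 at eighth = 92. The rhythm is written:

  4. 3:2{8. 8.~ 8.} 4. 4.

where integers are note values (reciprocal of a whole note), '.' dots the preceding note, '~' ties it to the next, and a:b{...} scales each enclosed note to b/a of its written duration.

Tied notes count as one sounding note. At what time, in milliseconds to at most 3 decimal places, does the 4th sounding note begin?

note 4 onset = 6b = 3913.043ms

1. 0.0ms @ 0 + 1956.522ms (3)
2. 1956.522ms @ 3 + 652.174ms (1)
3. 2608.696ms @ 4 + 1304.348ms (2)
4. 3913.043ms @ 6 + 1956.522ms (3)
5. 5869.565ms @ 9 + 1956.522ms (3)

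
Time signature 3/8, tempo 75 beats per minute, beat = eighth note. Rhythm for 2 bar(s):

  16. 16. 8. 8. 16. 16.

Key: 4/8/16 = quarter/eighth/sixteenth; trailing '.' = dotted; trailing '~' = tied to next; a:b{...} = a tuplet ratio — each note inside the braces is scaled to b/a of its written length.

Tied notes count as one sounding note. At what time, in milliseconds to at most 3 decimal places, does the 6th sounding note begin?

1. 0.0ms @ 0 + 600.0ms (3/4)
2. 600.0ms @ 3/4 + 600.0ms (3/4)
3. 1200.0ms @ 3/2 + 1200.0ms (3/2)
4. 2400.0ms @ 3 + 1200.0ms (3/2)
5. 3600.0ms @ 9/2 + 600.0ms (3/4)
6. 4200.0ms @ 21/4 + 600.0ms (3/4)

note 6 onset = 21/4b = 4200.0ms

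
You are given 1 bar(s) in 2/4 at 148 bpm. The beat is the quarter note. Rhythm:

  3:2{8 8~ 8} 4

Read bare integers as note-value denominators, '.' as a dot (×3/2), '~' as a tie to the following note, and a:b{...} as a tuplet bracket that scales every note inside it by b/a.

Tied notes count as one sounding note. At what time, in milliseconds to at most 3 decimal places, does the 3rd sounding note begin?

note 3 onset = 1b = 405.405ms

1. 0.0ms @ 0 + 135.135ms (1/3)
2. 135.135ms @ 1/3 + 270.27ms (2/3)
3. 405.405ms @ 1 + 405.405ms (1)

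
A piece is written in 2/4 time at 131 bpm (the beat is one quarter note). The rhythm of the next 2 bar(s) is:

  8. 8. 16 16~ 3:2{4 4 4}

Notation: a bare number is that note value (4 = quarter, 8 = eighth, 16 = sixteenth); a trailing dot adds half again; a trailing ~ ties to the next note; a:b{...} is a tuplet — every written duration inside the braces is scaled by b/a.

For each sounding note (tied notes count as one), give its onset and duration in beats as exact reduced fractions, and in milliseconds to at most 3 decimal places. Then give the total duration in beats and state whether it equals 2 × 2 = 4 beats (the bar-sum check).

1) 0.0ms=0b +343.511ms=3/4b
2) 343.511ms=3/4b +343.511ms=3/4b
3) 687.023ms=3/2b +114.504ms=1/4b
4) 801.527ms=7/4b +419.847ms=11/12b
5) 1221.374ms=8/3b +305.344ms=2/3b
6) 1526.718ms=10/3b +305.344ms=2/3b
Σ=4b of 4 (131bpm 2/4) — PASS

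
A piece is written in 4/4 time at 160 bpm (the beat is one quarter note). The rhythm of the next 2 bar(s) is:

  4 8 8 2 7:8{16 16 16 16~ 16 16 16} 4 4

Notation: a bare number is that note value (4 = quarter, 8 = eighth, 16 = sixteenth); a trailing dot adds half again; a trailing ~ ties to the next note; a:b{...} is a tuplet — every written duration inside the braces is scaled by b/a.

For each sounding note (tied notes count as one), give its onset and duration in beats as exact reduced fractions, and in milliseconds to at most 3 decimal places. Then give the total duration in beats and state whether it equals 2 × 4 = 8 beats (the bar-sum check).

1) 0.0ms=0b +375.0ms=1b
2) 375.0ms=1b +187.5ms=1/2b
3) 562.5ms=3/2b +187.5ms=1/2b
4) 750.0ms=2b +750.0ms=2b
5) 1500.0ms=4b +107.143ms=2/7b
6) 1607.143ms=30/7b +107.143ms=2/7b
7) 1714.286ms=32/7b +107.143ms=2/7b
8) 1821.429ms=34/7b +214.286ms=4/7b
9) 2035.714ms=38/7b +107.143ms=2/7b
10) 2142.857ms=40/7b +107.143ms=2/7b
11) 2250.0ms=6b +375.0ms=1b
12) 2625.0ms=7b +375.0ms=1b
Σ=8b of 8 (160bpm 4/4) — PASS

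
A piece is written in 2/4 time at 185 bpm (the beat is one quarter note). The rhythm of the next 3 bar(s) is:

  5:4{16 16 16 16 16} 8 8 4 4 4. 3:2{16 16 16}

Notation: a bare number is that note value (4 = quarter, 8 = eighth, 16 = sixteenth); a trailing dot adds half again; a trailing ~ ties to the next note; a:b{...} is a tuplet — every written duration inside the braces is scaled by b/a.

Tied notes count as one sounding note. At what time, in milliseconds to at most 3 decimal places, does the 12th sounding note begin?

1. 0.0ms @ 0 + 64.865ms (1/5)
2. 64.865ms @ 1/5 + 64.865ms (1/5)
3. 129.73ms @ 2/5 + 64.865ms (1/5)
4. 194.595ms @ 3/5 + 64.865ms (1/5)
5. 259.459ms @ 4/5 + 64.865ms (1/5)
6. 324.324ms @ 1 + 162.162ms (1/2)
7. 486.486ms @ 3/2 + 162.162ms (1/2)
8. 648.649ms @ 2 + 324.324ms (1)
9. 972.973ms @ 3 + 324.324ms (1)
10. 1297.297ms @ 4 + 486.486ms (3/2)
11. 1783.784ms @ 11/2 + 54.054ms (1/6)
12. 1837.838ms @ 17/3 + 54.054ms (1/6)
13. 1891.892ms @ 35/6 + 54.054ms (1/6)

note 12 onset = 17/3b = 1837.838ms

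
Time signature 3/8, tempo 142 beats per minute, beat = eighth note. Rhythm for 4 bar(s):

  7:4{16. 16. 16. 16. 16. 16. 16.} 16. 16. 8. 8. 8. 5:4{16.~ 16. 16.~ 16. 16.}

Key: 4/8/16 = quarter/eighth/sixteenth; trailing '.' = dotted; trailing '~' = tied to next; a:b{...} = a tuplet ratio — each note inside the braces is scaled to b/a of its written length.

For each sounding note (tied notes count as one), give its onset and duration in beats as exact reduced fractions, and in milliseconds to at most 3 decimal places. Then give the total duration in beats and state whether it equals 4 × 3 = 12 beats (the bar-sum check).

1) 0.0ms=0b +181.087ms=3/7b
2) 181.087ms=3/7b +181.087ms=3/7b
3) 362.173ms=6/7b +181.087ms=3/7b
4) 543.26ms=9/7b +181.087ms=3/7b
5) 724.346ms=12/7b +181.087ms=3/7b
6) 905.433ms=15/7b +181.087ms=3/7b
7) 1086.519ms=18/7b +181.087ms=3/7b
8) 1267.606ms=3b +316.901ms=3/4b
9) 1584.507ms=15/4b +316.901ms=3/4b
10) 1901.408ms=9/2b +633.803ms=3/2b
11) 2535.211ms=6b +633.803ms=3/2b
12) 3169.014ms=15/2b +633.803ms=3/2b
13) 3802.817ms=9b +507.042ms=6/5b
14) 4309.859ms=51/5b +507.042ms=6/5b
15) 4816.901ms=57/5b +253.521ms=3/5b
Σ=12b of 12 (142bpm 3/8) — PASS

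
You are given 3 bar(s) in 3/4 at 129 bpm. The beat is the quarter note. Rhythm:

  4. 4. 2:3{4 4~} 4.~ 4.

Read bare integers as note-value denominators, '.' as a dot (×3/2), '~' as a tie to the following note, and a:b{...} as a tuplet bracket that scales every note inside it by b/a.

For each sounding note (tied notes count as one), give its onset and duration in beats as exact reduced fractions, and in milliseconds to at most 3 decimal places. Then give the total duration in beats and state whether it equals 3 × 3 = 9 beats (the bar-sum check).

1) 0.0ms=0b +697.674ms=3/2b
2) 697.674ms=3/2b +697.674ms=3/2b
3) 1395.349ms=3b +697.674ms=3/2b
4) 2093.023ms=9/2b +2093.023ms=9/2b
Σ=9b of 9 (129bpm 3/4) — PASS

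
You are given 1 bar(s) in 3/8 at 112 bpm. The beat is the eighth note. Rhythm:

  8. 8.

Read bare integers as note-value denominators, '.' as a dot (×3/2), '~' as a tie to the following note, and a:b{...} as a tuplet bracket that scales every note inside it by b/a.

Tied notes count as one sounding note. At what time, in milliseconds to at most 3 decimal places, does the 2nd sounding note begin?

note 2 onset = 3/2b = 803.571ms

1. 0.0ms @ 0 + 803.571ms (3/2)
2. 803.571ms @ 3/2 + 803.571ms (3/2)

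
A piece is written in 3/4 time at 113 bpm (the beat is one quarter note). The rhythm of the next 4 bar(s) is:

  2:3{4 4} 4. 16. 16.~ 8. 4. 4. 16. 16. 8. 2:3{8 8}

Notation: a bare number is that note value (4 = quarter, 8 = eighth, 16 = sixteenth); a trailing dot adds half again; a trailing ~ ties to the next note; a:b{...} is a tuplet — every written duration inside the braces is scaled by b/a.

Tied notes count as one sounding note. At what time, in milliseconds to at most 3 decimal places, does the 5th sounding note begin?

note 5 onset = 39/8b = 2588.496ms

1. 0.0ms @ 0 + 796.46ms (3/2)
2. 796.46ms @ 3/2 + 796.46ms (3/2)
3. 1592.92ms @ 3 + 796.46ms (3/2)
4. 2389.381ms @ 9/2 + 199.115ms (3/8)
5. 2588.496ms @ 39/8 + 597.345ms (9/8)
6. 3185.841ms @ 6 + 796.46ms (3/2)
7. 3982.301ms @ 15/2 + 796.46ms (3/2)
8. 4778.761ms @ 9 + 199.115ms (3/8)
9. 4977.876ms @ 75/8 + 199.115ms (3/8)
10. 5176.991ms @ 39/4 + 398.23ms (3/4)
11. 5575.221ms @ 21/2 + 398.23ms (3/4)
12. 5973.451ms @ 45/4 + 398.23ms (3/4)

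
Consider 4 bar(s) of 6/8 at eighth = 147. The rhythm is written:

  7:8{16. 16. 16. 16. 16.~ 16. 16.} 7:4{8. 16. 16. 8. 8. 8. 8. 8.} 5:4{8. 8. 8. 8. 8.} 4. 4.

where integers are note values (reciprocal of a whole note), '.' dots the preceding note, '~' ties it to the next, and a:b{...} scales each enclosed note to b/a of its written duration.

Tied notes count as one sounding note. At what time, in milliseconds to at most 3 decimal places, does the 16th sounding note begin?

note 16 onset = 66/5b = 5387.755ms

1. 0.0ms @ 0 + 349.854ms (6/7)
2. 349.854ms @ 6/7 + 349.854ms (6/7)
3. 699.708ms @ 12/7 + 349.854ms (6/7)
4. 1049.563ms @ 18/7 + 349.854ms (6/7)
5. 1399.417ms @ 24/7 + 699.708ms (12/7)
6. 2099.125ms @ 36/7 + 349.854ms (6/7)
7. 2448.98ms @ 6 + 349.854ms (6/7)
8. 2798.834ms @ 48/7 + 174.927ms (3/7)
9. 2973.761ms @ 51/7 + 174.927ms (3/7)
10. 3148.688ms @ 54/7 + 349.854ms (6/7)
11. 3498.542ms @ 60/7 + 349.854ms (6/7)
12. 3848.397ms @ 66/7 + 349.854ms (6/7)
13. 4198.251ms @ 72/7 + 349.854ms (6/7)
14. 4548.105ms @ 78/7 + 349.854ms (6/7)
15. 4897.959ms @ 12 + 489.796ms (6/5)
16. 5387.755ms @ 66/5 + 489.796ms (6/5)
17. 5877.551ms @ 72/5 + 489.796ms (6/5)
18. 6367.347ms @ 78/5 + 489.796ms (6/5)
19. 6857.143ms @ 84/5 + 489.796ms (6/5)
20. 7346.939ms @ 18 + 1224.49ms (3)
21. 8571.429ms @ 21 + 1224.49ms (3)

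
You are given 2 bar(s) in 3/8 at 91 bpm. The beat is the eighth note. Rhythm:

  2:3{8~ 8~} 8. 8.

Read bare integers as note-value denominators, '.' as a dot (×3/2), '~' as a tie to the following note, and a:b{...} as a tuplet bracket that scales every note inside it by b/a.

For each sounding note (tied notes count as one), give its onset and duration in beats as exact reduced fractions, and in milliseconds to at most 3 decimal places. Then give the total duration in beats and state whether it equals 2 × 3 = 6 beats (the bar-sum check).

1) 0.0ms=0b +2967.033ms=9/2b
2) 2967.033ms=9/2b +989.011ms=3/2b
Σ=6b of 6 (91bpm 3/8) — PASS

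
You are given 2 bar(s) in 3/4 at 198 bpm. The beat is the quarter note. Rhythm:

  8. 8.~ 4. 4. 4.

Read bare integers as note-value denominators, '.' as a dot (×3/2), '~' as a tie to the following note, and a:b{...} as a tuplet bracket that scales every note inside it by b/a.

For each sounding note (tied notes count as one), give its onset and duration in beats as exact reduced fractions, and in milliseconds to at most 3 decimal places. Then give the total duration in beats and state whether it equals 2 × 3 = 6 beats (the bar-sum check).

1) 0.0ms=0b +227.273ms=3/4b
2) 227.273ms=3/4b +681.818ms=9/4b
3) 909.091ms=3b +454.545ms=3/2b
4) 1363.636ms=9/2b +454.545ms=3/2b
Σ=6b of 6 (198bpm 3/4) — PASS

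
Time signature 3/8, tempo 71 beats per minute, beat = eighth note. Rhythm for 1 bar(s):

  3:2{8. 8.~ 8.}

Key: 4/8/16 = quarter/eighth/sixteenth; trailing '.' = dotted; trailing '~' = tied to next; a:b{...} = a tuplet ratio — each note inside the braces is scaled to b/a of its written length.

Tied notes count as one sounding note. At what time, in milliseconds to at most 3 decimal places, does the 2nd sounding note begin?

1. 0.0ms @ 0 + 845.07ms (1)
2. 845.07ms @ 1 + 1690.141ms (2)

note 2 onset = 1b = 845.07ms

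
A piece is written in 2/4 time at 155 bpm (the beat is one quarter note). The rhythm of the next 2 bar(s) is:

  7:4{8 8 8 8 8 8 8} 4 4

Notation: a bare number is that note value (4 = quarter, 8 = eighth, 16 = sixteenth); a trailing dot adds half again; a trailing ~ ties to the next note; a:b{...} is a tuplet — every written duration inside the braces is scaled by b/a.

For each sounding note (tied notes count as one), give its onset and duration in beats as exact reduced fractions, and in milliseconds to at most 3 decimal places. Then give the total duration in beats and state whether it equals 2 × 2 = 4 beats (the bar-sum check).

1) 0.0ms=0b +110.599ms=2/7b
2) 110.599ms=2/7b +110.599ms=2/7b
3) 221.198ms=4/7b +110.599ms=2/7b
4) 331.797ms=6/7b +110.599ms=2/7b
5) 442.396ms=8/7b +110.599ms=2/7b
6) 552.995ms=10/7b +110.599ms=2/7b
7) 663.594ms=12/7b +110.599ms=2/7b
8) 774.194ms=2b +387.097ms=1b
9) 1161.29ms=3b +387.097ms=1b
Σ=4b of 4 (155bpm 2/4) — PASS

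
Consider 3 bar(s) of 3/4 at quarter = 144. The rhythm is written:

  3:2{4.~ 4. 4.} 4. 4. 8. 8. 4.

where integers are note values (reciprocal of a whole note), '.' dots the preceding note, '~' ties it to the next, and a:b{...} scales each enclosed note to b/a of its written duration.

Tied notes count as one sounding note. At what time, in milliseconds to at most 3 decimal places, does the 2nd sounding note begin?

1. 0.0ms @ 0 + 833.333ms (2)
2. 833.333ms @ 2 + 416.667ms (1)
3. 1250.0ms @ 3 + 625.0ms (3/2)
4. 1875.0ms @ 9/2 + 625.0ms (3/2)
5. 2500.0ms @ 6 + 312.5ms (3/4)
6. 2812.5ms @ 27/4 + 312.5ms (3/4)
7. 3125.0ms @ 15/2 + 625.0ms (3/2)

note 2 onset = 2b = 833.333ms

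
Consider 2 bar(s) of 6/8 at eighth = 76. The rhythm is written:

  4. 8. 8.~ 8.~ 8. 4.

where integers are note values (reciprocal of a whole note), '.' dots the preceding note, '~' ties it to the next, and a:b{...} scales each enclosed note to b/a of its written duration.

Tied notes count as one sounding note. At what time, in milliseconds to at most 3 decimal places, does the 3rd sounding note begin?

note 3 onset = 9/2b = 3552.632ms

1. 0.0ms @ 0 + 2368.421ms (3)
2. 2368.421ms @ 3 + 1184.211ms (3/2)
3. 3552.632ms @ 9/2 + 3552.632ms (9/2)
4. 7105.263ms @ 9 + 2368.421ms (3)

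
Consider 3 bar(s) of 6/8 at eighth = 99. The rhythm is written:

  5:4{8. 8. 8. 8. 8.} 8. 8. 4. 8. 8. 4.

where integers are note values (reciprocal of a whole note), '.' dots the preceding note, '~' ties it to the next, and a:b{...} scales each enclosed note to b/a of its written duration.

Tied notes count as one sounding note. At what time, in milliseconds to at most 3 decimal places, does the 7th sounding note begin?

1. 0.0ms @ 0 + 727.273ms (6/5)
2. 727.273ms @ 6/5 + 727.273ms (6/5)
3. 1454.545ms @ 12/5 + 727.273ms (6/5)
4. 2181.818ms @ 18/5 + 727.273ms (6/5)
5. 2909.091ms @ 24/5 + 727.273ms (6/5)
6. 3636.364ms @ 6 + 909.091ms (3/2)
7. 4545.455ms @ 15/2 + 909.091ms (3/2)
8. 5454.545ms @ 9 + 1818.182ms (3)
9. 7272.727ms @ 12 + 909.091ms (3/2)
10. 8181.818ms @ 27/2 + 909.091ms (3/2)
11. 9090.909ms @ 15 + 1818.182ms (3)

note 7 onset = 15/2b = 4545.455ms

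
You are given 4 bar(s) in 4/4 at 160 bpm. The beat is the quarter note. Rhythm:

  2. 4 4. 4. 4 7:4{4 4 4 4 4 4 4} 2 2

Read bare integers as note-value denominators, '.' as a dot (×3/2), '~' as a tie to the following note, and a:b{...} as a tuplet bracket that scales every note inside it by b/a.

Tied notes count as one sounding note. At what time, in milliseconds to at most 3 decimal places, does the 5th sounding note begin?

note 5 onset = 7b = 2625.0ms

1. 0.0ms @ 0 + 1125.0ms (3)
2. 1125.0ms @ 3 + 375.0ms (1)
3. 1500.0ms @ 4 + 562.5ms (3/2)
4. 2062.5ms @ 11/2 + 562.5ms (3/2)
5. 2625.0ms @ 7 + 375.0ms (1)
6. 3000.0ms @ 8 + 214.286ms (4/7)
7. 3214.286ms @ 60/7 + 214.286ms (4/7)
8. 3428.571ms @ 64/7 + 214.286ms (4/7)
9. 3642.857ms @ 68/7 + 214.286ms (4/7)
10. 3857.143ms @ 72/7 + 214.286ms (4/7)
11. 4071.429ms @ 76/7 + 214.286ms (4/7)
12. 4285.714ms @ 80/7 + 214.286ms (4/7)
13. 4500.0ms @ 12 + 750.0ms (2)
14. 5250.0ms @ 14 + 750.0ms (2)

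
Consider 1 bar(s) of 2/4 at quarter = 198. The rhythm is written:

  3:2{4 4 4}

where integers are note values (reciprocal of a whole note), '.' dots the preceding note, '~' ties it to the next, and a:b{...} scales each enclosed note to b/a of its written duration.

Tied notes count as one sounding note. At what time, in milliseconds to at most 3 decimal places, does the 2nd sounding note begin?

1. 0.0ms @ 0 + 202.02ms (2/3)
2. 202.02ms @ 2/3 + 202.02ms (2/3)
3. 404.04ms @ 4/3 + 202.02ms (2/3)

note 2 onset = 2/3b = 202.02ms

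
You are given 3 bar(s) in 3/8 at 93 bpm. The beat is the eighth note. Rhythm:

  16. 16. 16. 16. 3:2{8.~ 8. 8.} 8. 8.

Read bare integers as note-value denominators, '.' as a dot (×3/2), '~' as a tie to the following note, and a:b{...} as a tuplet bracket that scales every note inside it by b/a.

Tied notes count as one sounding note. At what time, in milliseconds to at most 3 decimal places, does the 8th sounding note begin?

1. 0.0ms @ 0 + 483.871ms (3/4)
2. 483.871ms @ 3/4 + 483.871ms (3/4)
3. 967.742ms @ 3/2 + 483.871ms (3/4)
4. 1451.613ms @ 9/4 + 483.871ms (3/4)
5. 1935.484ms @ 3 + 1290.323ms (2)
6. 3225.806ms @ 5 + 645.161ms (1)
7. 3870.968ms @ 6 + 967.742ms (3/2)
8. 4838.71ms @ 15/2 + 967.742ms (3/2)

note 8 onset = 15/2b = 4838.71ms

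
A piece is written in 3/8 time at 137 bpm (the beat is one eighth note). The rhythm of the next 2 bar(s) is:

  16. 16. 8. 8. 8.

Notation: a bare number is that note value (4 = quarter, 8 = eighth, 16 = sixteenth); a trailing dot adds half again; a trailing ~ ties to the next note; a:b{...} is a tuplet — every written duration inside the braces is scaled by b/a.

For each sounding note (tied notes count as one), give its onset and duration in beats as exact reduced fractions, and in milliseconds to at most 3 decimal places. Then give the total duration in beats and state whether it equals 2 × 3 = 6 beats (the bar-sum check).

1) 0.0ms=0b +328.467ms=3/4b
2) 328.467ms=3/4b +328.467ms=3/4b
3) 656.934ms=3/2b +656.934ms=3/2b
4) 1313.869ms=3b +656.934ms=3/2b
5) 1970.803ms=9/2b +656.934ms=3/2b
Σ=6b of 6 (137bpm 3/8) — PASS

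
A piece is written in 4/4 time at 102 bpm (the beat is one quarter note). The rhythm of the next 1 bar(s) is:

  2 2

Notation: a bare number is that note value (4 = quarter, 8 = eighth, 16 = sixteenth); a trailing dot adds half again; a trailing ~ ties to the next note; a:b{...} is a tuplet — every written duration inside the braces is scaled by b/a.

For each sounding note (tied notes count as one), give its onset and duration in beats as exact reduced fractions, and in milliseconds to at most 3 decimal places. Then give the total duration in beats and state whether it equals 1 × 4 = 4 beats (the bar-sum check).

1) 0.0ms=0b +1176.471ms=2b
2) 1176.471ms=2b +1176.471ms=2b
Σ=4b of 4 (102bpm 4/4) — PASS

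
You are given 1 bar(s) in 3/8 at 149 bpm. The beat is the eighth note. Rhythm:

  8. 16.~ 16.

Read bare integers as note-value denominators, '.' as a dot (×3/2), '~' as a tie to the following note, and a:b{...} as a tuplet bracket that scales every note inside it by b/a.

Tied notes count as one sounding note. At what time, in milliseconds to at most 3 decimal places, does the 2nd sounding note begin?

note 2 onset = 3/2b = 604.027ms

1. 0.0ms @ 0 + 604.027ms (3/2)
2. 604.027ms @ 3/2 + 604.027ms (3/2)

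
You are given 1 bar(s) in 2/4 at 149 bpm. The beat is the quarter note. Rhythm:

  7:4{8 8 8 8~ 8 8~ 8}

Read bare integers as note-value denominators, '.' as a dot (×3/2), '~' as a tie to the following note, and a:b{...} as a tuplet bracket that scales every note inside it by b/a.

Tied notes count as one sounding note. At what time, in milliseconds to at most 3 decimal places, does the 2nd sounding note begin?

1. 0.0ms @ 0 + 115.053ms (2/7)
2. 115.053ms @ 2/7 + 115.053ms (2/7)
3. 230.105ms @ 4/7 + 115.053ms (2/7)
4. 345.158ms @ 6/7 + 230.105ms (4/7)
5. 575.264ms @ 10/7 + 230.105ms (4/7)

note 2 onset = 2/7b = 115.053ms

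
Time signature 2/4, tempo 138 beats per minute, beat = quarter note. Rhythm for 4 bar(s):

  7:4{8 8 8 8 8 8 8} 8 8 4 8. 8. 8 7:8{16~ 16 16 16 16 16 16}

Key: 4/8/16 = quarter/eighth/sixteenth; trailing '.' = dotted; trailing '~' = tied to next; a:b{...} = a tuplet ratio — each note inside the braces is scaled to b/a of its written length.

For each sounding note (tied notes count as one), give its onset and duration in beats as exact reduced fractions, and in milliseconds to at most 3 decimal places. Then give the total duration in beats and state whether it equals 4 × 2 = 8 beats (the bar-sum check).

1) 0.0ms=0b +124.224ms=2/7b
2) 124.224ms=2/7b +124.224ms=2/7b
3) 248.447ms=4/7b +124.224ms=2/7b
4) 372.671ms=6/7b +124.224ms=2/7b
5) 496.894ms=8/7b +124.224ms=2/7b
6) 621.118ms=10/7b +124.224ms=2/7b
7) 745.342ms=12/7b +124.224ms=2/7b
8) 869.565ms=2b +217.391ms=1/2b
9) 1086.957ms=5/2b +217.391ms=1/2b
10) 1304.348ms=3b +434.783ms=1b
11) 1739.13ms=4b +326.087ms=3/4b
12) 2065.217ms=19/4b +326.087ms=3/4b
13) 2391.304ms=11/2b +217.391ms=1/2b
14) 2608.696ms=6b +248.447ms=4/7b
15) 2857.143ms=46/7b +124.224ms=2/7b
16) 2981.366ms=48/7b +124.224ms=2/7b
17) 3105.59ms=50/7b +124.224ms=2/7b
18) 3229.814ms=52/7b +124.224ms=2/7b
19) 3354.037ms=54/7b +124.224ms=2/7b
Σ=8b of 8 (138bpm 2/4) — PASS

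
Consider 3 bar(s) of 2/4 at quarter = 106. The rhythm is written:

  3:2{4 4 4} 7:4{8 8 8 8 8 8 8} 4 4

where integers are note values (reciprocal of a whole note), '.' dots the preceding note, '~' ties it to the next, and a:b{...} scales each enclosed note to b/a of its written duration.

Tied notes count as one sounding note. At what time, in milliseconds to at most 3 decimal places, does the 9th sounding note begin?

1. 0.0ms @ 0 + 377.358ms (2/3)
2. 377.358ms @ 2/3 + 377.358ms (2/3)
3. 754.717ms @ 4/3 + 377.358ms (2/3)
4. 1132.075ms @ 2 + 161.725ms (2/7)
5. 1293.801ms @ 16/7 + 161.725ms (2/7)
6. 1455.526ms @ 18/7 + 161.725ms (2/7)
7. 1617.251ms @ 20/7 + 161.725ms (2/7)
8. 1778.976ms @ 22/7 + 161.725ms (2/7)
9. 1940.701ms @ 24/7 + 161.725ms (2/7)
10. 2102.426ms @ 26/7 + 161.725ms (2/7)
11. 2264.151ms @ 4 + 566.038ms (1)
12. 2830.189ms @ 5 + 566.038ms (1)

note 9 onset = 24/7b = 1940.701ms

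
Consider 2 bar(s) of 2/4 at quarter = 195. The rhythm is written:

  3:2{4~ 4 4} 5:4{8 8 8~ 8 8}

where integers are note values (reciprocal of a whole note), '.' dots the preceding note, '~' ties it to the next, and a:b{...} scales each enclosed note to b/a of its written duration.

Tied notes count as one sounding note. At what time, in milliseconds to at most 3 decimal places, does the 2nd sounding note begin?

1. 0.0ms @ 0 + 410.256ms (4/3)
2. 410.256ms @ 4/3 + 205.128ms (2/3)
3. 615.385ms @ 2 + 123.077ms (2/5)
4. 738.462ms @ 12/5 + 123.077ms (2/5)
5. 861.538ms @ 14/5 + 246.154ms (4/5)
6. 1107.692ms @ 18/5 + 123.077ms (2/5)

note 2 onset = 4/3b = 410.256ms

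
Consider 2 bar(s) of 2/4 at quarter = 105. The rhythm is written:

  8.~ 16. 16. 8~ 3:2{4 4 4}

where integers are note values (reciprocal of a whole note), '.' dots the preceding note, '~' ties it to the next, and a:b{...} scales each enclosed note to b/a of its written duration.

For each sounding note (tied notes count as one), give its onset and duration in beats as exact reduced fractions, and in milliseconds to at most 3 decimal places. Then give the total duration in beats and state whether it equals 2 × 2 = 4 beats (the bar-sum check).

1) 0.0ms=0b +642.857ms=9/8b
2) 642.857ms=9/8b +214.286ms=3/8b
3) 857.143ms=3/2b +666.667ms=7/6b
4) 1523.81ms=8/3b +380.952ms=2/3b
5) 1904.762ms=10/3b +380.952ms=2/3b
Σ=4b of 4 (105bpm 2/4) — PASS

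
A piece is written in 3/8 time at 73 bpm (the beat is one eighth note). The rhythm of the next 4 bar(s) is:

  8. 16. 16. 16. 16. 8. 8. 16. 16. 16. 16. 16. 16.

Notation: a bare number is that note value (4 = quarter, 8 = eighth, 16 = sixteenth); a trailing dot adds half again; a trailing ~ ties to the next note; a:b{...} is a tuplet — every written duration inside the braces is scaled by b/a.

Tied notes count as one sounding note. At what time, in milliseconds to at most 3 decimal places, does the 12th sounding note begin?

note 12 onset = 21/2b = 8630.137ms

1. 0.0ms @ 0 + 1232.877ms (3/2)
2. 1232.877ms @ 3/2 + 616.438ms (3/4)
3. 1849.315ms @ 9/4 + 616.438ms (3/4)
4. 2465.753ms @ 3 + 616.438ms (3/4)
5. 3082.192ms @ 15/4 + 616.438ms (3/4)
6. 3698.63ms @ 9/2 + 1232.877ms (3/2)
7. 4931.507ms @ 6 + 1232.877ms (3/2)
8. 6164.384ms @ 15/2 + 616.438ms (3/4)
9. 6780.822ms @ 33/4 + 616.438ms (3/4)
10. 7397.26ms @ 9 + 616.438ms (3/4)
11. 8013.699ms @ 39/4 + 616.438ms (3/4)
12. 8630.137ms @ 21/2 + 616.438ms (3/4)
13. 9246.575ms @ 45/4 + 616.438ms (3/4)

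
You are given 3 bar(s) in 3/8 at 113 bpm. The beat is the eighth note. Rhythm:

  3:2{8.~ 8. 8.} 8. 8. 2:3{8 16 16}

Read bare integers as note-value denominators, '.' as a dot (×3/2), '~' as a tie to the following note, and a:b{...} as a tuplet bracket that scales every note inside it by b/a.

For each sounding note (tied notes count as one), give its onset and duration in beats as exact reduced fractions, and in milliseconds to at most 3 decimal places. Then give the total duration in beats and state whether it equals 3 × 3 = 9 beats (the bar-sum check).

1) 0.0ms=0b +1061.947ms=2b
2) 1061.947ms=2b +530.973ms=1b
3) 1592.92ms=3b +796.46ms=3/2b
4) 2389.381ms=9/2b +796.46ms=3/2b
5) 3185.841ms=6b +796.46ms=3/2b
6) 3982.301ms=15/2b +398.23ms=3/4b
7) 4380.531ms=33/4b +398.23ms=3/4b
Σ=9b of 9 (113bpm 3/8) — PASS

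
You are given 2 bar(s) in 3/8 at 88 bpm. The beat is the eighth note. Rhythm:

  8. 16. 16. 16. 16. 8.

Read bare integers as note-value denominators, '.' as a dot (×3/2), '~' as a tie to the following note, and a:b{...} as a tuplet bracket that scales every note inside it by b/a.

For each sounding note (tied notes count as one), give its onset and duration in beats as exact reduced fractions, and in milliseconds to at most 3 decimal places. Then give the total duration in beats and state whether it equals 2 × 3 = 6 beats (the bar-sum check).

1) 0.0ms=0b +1022.727ms=3/2b
2) 1022.727ms=3/2b +511.364ms=3/4b
3) 1534.091ms=9/4b +511.364ms=3/4b
4) 2045.455ms=3b +511.364ms=3/4b
5) 2556.818ms=15/4b +511.364ms=3/4b
6) 3068.182ms=9/2b +1022.727ms=3/2b
Σ=6b of 6 (88bpm 3/8) — PASS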